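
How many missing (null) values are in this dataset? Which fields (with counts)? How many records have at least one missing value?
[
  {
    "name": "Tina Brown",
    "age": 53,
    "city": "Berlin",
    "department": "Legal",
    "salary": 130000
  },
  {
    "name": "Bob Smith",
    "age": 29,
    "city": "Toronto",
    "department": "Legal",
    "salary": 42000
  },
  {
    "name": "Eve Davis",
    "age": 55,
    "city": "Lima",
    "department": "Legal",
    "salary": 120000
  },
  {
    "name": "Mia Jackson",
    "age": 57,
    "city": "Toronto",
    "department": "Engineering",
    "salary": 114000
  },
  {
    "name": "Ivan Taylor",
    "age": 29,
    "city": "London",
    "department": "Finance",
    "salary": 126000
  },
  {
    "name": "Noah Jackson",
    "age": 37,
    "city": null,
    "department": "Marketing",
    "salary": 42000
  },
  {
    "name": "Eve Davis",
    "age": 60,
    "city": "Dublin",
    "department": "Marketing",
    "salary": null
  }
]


Checking for missing (null) values in 7 records:

  Tina Brown: complete
  Bob Smith: complete
  Eve Davis: complete
  Mia Jackson: complete
  Ivan Taylor: complete
  Noah Jackson: city
  Eve Davis: salary

Per field:
  name: 0 missing
  age: 0 missing
  city: 1 missing
  department: 0 missing
  salary: 1 missing

Total missing values: 2
Records with any missing: 2

2 missing values (city: 1, salary: 1); 2 incomplete records


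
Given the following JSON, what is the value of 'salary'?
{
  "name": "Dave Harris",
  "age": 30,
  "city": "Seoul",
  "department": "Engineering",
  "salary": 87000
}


Looking up field 'salary'
Value: 87000

87000


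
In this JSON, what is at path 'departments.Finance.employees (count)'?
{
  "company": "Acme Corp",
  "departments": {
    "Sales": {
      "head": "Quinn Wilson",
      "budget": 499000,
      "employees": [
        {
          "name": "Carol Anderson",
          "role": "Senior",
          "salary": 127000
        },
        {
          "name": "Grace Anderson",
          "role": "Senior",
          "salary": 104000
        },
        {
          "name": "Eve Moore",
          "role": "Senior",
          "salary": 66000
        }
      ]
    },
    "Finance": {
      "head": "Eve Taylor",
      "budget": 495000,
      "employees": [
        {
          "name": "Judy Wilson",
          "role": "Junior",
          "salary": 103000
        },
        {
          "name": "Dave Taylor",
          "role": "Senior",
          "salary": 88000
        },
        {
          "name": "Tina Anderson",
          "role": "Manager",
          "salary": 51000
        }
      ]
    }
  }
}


Path: departments.Finance.employees (count)

Navigate:
  -> departments
  -> Finance
  -> employees (array, length 3)

3


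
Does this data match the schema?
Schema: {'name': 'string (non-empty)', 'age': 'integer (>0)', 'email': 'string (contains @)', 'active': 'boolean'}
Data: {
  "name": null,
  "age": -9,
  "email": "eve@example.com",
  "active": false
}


Validating each field against schema:
  name: FAIL (null is not a string)
  age: FAIL (-9 is not > 0)
  email: OK (string with @)
  active: OK (boolean)

Result: INVALID (2 errors: name, age)

INVALID (2 errors: name, age)


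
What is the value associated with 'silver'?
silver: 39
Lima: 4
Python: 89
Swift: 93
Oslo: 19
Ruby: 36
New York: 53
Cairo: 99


Looking up key 'silver'
Value: 39

39


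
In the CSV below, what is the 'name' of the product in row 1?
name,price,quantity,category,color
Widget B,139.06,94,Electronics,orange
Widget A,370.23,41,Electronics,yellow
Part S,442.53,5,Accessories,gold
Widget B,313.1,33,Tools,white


Query: Row 1 ('Widget B'), column 'name'
Value: Widget B

Widget B


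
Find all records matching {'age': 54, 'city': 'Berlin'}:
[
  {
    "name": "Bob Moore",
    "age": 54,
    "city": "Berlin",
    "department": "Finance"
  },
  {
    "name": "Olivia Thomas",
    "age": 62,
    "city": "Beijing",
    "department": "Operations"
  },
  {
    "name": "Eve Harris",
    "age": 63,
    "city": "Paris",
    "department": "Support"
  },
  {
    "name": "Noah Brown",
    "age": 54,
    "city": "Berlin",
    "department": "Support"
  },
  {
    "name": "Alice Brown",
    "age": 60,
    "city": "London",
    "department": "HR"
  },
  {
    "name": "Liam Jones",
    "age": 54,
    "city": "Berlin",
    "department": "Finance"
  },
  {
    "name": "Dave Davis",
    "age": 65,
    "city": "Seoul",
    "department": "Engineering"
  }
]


Search criteria: {'age': 54, 'city': 'Berlin'}

Checking 7 records:
  Bob Moore: {age: 54, city: Berlin} <-- MATCH
  Olivia Thomas: {age: 62, city: Beijing}
  Eve Harris: {age: 63, city: Paris}
  Noah Brown: {age: 54, city: Berlin} <-- MATCH
  Alice Brown: {age: 60, city: London}
  Liam Jones: {age: 54, city: Berlin} <-- MATCH
  Dave Davis: {age: 65, city: Seoul}

Matches: ["Bob Moore", "Noah Brown", "Liam Jones"]

["Bob Moore", "Noah Brown", "Liam Jones"]


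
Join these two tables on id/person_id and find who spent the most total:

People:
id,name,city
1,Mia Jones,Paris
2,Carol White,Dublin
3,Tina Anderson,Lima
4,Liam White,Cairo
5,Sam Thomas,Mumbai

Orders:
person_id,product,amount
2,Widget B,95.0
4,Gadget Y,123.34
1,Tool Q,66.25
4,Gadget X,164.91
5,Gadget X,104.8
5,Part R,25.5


Join on: people.id = orders.person_id

Joined rows:
  Carol White (Dublin) bought Widget B for $95.0
  Liam White (Cairo) bought Gadget Y for $123.34
  Mia Jones (Paris) bought Tool Q for $66.25
  Liam White (Cairo) bought Gadget X for $164.91
  Sam Thomas (Mumbai) bought Gadget X for $104.8
  Sam Thomas (Mumbai) bought Part R for $25.5

Total per person:
  Liam White: $288.25
  Sam Thomas: $130.30
  Carol White: $95.00
  Mia Jones: $66.25

Top spender: Liam White ($288.25)

Liam White ($288.25)


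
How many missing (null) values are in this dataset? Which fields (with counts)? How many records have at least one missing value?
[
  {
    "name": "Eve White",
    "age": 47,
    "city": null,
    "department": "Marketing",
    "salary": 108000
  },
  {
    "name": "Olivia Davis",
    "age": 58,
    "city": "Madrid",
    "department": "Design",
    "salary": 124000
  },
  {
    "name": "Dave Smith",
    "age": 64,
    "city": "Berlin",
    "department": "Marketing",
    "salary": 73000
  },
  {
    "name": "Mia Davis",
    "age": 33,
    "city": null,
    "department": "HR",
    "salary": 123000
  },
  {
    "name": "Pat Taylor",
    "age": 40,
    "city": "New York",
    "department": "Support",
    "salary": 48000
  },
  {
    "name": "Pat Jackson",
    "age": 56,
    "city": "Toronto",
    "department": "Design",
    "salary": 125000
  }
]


Checking for missing (null) values in 6 records:

  Eve White: city
  Olivia Davis: complete
  Dave Smith: complete
  Mia Davis: city
  Pat Taylor: complete
  Pat Jackson: complete

Per field:
  name: 0 missing
  age: 0 missing
  city: 2 missing
  department: 0 missing
  salary: 0 missing

Total missing values: 2
Records with any missing: 2

2 missing values (city: 2); 2 incomplete records


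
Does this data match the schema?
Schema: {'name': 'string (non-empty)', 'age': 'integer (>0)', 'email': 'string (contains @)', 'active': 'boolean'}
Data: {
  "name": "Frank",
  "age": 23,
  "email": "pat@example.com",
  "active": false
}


Validating each field against schema:
  name: OK (non-empty string)
  age: OK (positive integer)
  email: OK (string with @)
  active: OK (boolean)

Result: VALID

VALID


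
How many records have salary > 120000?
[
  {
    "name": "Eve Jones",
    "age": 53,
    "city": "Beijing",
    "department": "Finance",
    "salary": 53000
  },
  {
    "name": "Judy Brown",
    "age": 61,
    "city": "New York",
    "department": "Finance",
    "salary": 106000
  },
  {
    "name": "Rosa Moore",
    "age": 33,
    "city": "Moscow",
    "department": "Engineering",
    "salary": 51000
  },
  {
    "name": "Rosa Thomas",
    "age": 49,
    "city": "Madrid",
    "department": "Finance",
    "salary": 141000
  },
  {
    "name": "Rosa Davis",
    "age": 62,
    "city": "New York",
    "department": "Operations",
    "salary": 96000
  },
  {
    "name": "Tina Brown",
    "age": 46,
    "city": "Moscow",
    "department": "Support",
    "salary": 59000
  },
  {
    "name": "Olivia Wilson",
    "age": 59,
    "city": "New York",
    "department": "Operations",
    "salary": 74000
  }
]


Data: 7 records
Condition: salary > 120000

Checking each record:
  Eve Jones: 53000
  Judy Brown: 106000
  Rosa Moore: 51000
  Rosa Thomas: 141000 MATCH
  Rosa Davis: 96000
  Tina Brown: 59000
  Olivia Wilson: 74000

Count: 1

1


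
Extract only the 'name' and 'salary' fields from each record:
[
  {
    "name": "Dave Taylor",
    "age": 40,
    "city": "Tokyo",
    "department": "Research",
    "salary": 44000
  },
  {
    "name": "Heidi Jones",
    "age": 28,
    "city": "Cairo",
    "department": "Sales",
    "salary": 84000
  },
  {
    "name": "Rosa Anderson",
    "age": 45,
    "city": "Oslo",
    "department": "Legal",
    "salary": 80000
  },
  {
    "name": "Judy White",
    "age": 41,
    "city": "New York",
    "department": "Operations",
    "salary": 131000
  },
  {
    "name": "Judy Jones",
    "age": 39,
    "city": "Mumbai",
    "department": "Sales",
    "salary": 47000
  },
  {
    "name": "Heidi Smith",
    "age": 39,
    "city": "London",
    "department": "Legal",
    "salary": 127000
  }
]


Original: 6 records with fields: name, age, city, department, salary
Keep: ['name', 'salary']
Drop: ['age', 'city', 'department']
Result: 6 records, 2 fields each

[
  {
    "name": "Dave Taylor",
    "salary": 44000
  },
  {
    "name": "Heidi Jones",
    "salary": 84000
  },
  {
    "name": "Rosa Anderson",
    "salary": 80000
  },
  {
    "name": "Judy White",
    "salary": 131000
  },
  {
    "name": "Judy Jones",
    "salary": 47000
  },
  {
    "name": "Heidi Smith",
    "salary": 127000
  }
]


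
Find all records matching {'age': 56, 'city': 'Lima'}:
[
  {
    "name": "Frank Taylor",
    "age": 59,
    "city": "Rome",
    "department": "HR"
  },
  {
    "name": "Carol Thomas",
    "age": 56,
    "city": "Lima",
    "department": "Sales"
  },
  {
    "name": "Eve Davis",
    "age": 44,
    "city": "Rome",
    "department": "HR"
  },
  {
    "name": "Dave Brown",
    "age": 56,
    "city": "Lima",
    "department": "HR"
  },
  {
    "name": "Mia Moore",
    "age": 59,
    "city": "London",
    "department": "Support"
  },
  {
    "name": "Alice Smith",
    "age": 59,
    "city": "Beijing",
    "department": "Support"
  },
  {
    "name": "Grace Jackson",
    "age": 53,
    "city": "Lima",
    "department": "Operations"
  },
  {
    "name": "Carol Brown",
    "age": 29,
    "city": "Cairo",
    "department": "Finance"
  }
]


Search criteria: {'age': 56, 'city': 'Lima'}

Checking 8 records:
  Frank Taylor: {age: 59, city: Rome}
  Carol Thomas: {age: 56, city: Lima} <-- MATCH
  Eve Davis: {age: 44, city: Rome}
  Dave Brown: {age: 56, city: Lima} <-- MATCH
  Mia Moore: {age: 59, city: London}
  Alice Smith: {age: 59, city: Beijing}
  Grace Jackson: {age: 53, city: Lima}
  Carol Brown: {age: 29, city: Cairo}

Matches: ["Carol Thomas", "Dave Brown"]

["Carol Thomas", "Dave Brown"]


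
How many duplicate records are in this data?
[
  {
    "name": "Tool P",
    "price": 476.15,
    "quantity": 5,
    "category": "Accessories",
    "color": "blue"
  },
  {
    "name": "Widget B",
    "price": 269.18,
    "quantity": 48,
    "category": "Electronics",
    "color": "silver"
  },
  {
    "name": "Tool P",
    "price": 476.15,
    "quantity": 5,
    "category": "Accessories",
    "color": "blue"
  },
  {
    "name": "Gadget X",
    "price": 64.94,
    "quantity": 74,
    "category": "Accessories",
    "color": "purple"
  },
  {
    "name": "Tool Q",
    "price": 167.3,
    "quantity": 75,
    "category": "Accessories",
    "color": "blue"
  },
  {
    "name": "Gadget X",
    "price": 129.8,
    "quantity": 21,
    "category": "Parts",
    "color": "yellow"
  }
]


Checking 6 records for duplicates:

  Row 1: Tool P ($476.15, qty 5)
  Row 2: Widget B ($269.18, qty 48)
  Row 3: Tool P ($476.15, qty 5) <-- DUPLICATE
  Row 4: Gadget X ($64.94, qty 74)
  Row 5: Tool Q ($167.3, qty 75)
  Row 6: Gadget X ($129.8, qty 21)

Duplicates found: 1
Unique records: 5

1 duplicates, 5 unique


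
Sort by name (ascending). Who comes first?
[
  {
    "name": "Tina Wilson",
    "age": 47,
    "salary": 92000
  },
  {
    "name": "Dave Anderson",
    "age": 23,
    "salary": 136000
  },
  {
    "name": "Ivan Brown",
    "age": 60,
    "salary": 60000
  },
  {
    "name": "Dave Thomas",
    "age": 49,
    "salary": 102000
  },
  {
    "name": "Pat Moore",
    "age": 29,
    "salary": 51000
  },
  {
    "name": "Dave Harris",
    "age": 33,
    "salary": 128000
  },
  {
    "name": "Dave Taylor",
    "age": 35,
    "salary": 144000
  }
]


Sort by: name (ascending)

Sorted order:
  1. Dave Anderson (name = Dave Anderson)
  2. Dave Harris (name = Dave Harris)
  3. Dave Taylor (name = Dave Taylor)
  4. Dave Thomas (name = Dave Thomas)
  5. Ivan Brown (name = Ivan Brown)
  6. Pat Moore (name = Pat Moore)
  7. Tina Wilson (name = Tina Wilson)

First: Dave Anderson

Dave Anderson


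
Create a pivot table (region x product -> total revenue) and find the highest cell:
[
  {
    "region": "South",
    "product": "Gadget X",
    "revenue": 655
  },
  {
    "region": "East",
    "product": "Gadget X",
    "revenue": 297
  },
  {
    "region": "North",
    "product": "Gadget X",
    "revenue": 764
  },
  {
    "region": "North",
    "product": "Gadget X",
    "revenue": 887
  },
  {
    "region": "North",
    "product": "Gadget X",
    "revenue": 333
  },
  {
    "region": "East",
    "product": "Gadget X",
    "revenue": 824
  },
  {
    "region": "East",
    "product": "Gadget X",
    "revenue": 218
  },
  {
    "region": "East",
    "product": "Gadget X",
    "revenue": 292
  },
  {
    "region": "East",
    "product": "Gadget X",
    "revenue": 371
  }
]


Pivot: region (rows) x product (columns) -> total revenue

     Gadget X    
East          2002  
North         1984  
South          655  

Highest: East / Gadget X = $2002

East / Gadget X = $2002


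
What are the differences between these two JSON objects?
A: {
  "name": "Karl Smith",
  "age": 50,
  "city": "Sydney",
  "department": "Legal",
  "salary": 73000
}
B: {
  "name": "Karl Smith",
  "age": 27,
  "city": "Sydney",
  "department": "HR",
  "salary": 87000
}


Comparing each field (in key order):
  name: same
  age: DIFFERENT
  city: same
  department: DIFFERENT
  salary: DIFFERENT
Differences:
  age: 50 -> 27
  department: Legal -> HR
  salary: 73000 -> 87000

3 field(s) changed

3 changes: age, department, salary


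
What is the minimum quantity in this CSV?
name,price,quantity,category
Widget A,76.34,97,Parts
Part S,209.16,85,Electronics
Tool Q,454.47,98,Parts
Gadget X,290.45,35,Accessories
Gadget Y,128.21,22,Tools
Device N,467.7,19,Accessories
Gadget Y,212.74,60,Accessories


Computing minimum quantity:
Values: [97, 85, 98, 35, 22, 19, 60]
Min = 19

19


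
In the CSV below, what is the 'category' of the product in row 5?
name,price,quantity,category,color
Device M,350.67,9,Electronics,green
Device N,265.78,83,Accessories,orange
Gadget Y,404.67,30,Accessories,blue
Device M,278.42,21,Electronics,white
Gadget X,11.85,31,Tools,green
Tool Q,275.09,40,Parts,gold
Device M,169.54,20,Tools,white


Query: Row 5 ('Gadget X'), column 'category'
Value: Tools

Tools


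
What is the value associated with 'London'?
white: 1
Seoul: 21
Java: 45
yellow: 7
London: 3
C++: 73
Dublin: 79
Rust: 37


Looking up key 'London'
Value: 3

3


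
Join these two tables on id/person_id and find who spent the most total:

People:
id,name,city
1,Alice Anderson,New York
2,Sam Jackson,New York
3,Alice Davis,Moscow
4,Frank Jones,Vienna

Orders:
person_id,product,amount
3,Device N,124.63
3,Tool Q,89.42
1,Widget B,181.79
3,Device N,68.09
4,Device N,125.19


Join on: people.id = orders.person_id

Joined rows:
  Alice Davis (Moscow) bought Device N for $124.63
  Alice Davis (Moscow) bought Tool Q for $89.42
  Alice Anderson (New York) bought Widget B for $181.79
  Alice Davis (Moscow) bought Device N for $68.09
  Frank Jones (Vienna) bought Device N for $125.19

Total per person:
  Alice Davis: $282.14
  Alice Anderson: $181.79
  Frank Jones: $125.19

Top spender: Alice Davis ($282.14)

Alice Davis ($282.14)


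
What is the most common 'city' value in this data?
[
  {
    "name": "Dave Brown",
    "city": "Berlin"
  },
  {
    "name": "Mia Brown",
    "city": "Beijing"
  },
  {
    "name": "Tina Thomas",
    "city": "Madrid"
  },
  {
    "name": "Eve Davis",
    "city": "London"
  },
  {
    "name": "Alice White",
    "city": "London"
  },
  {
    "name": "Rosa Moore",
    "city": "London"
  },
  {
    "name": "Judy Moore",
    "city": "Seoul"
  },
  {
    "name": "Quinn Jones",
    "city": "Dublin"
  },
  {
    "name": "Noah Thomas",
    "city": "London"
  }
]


Counting 'city' values across 9 records:

  London: 4 ####
  Berlin: 1 #
  Beijing: 1 #
  Madrid: 1 #
  Seoul: 1 #
  Dublin: 1 #

Most common: London (4 times)

London (4 times)


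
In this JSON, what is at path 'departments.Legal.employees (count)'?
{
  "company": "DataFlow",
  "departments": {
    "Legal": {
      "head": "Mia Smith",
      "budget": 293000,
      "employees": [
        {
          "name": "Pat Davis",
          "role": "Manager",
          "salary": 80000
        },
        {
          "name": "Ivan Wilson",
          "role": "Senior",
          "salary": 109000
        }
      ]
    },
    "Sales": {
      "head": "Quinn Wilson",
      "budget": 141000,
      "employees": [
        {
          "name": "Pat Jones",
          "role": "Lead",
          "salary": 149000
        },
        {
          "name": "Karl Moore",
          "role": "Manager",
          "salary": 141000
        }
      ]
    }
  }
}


Path: departments.Legal.employees (count)

Navigate:
  -> departments
  -> Legal
  -> employees (array, length 2)

2


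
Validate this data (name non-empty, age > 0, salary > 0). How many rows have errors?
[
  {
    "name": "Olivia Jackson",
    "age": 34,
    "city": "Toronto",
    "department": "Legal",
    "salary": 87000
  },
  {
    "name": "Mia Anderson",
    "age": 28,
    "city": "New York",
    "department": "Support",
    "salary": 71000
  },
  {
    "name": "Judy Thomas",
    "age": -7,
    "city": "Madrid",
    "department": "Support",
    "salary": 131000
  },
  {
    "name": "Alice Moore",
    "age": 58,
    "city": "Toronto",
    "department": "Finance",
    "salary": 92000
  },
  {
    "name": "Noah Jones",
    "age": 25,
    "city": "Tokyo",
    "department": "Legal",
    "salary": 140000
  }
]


Validating 5 records:
Rules: name non-empty, age > 0, salary > 0

  Row 1 (Olivia Jackson): OK
  Row 2 (Mia Anderson): OK
  Row 3 (Judy Thomas): negative age: -7
  Row 4 (Alice Moore): OK
  Row 5 (Noah Jones): OK

Total errors: 1

1 errors


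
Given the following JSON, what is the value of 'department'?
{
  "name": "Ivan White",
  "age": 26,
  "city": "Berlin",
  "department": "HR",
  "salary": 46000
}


Looking up field 'department'
Value: HR

HR


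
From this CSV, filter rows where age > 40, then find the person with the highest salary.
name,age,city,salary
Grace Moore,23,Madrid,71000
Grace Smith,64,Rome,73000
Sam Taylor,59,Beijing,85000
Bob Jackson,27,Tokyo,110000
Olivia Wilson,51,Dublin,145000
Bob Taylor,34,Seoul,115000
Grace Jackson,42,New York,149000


Filter: age > 40
Sort by: salary (descending)

Filtered records (4):
  Grace Jackson, age 42, salary $149000
  Olivia Wilson, age 51, salary $145000
  Sam Taylor, age 59, salary $85000
  Grace Smith, age 64, salary $73000

Highest salary: Grace Jackson ($149000)

Grace Jackson


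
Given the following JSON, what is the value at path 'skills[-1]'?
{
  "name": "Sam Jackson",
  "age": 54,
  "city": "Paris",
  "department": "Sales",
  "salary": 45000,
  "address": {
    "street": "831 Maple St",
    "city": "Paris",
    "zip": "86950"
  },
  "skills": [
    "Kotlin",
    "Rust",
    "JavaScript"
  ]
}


Query: skills[-1]
Path: skills -> last element
Value: JavaScript

JavaScript


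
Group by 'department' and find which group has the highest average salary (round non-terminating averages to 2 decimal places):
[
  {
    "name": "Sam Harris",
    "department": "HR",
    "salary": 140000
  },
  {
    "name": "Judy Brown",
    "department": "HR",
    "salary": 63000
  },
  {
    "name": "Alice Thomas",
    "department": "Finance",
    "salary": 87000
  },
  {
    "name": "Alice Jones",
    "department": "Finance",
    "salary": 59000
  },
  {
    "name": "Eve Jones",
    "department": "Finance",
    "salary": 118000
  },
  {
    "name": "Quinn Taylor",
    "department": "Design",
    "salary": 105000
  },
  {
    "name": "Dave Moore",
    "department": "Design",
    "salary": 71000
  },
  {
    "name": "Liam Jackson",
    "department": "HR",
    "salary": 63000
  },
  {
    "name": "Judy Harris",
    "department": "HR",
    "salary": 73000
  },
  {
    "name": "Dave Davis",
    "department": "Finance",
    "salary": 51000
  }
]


Group by: department

Groups:
  Design: 2 people, avg salary = 176000/2 = $88000
  Finance: 4 people, avg salary = 315000/4 = $78750
  HR: 4 people, avg salary = 339000/4 = $84750

Highest average salary: Design ($88000)

Design ($88000)


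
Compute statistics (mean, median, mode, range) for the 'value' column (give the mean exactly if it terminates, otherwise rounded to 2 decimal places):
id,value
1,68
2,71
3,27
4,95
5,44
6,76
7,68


Data: [68, 71, 27, 95, 44, 76, 68]
Count: 7
Sum: 449
Mean: 449/7 ≈ 64.14 (rounded to 2 decimal places)
Sorted: [27, 44, 68, 68, 71, 76, 95]
Median: 68.0
Mode: 68 (2 times)
Range: 95 - 27 = 68
Min: 27, Max: 95

mean≈64.14, median=68.0, mode=68, range=68


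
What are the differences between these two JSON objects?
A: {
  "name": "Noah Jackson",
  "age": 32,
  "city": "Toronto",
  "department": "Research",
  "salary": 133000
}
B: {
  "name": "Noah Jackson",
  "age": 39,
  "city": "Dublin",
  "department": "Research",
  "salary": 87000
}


Comparing each field (in key order):
  name: same
  age: DIFFERENT
  city: DIFFERENT
  department: same
  salary: DIFFERENT
Differences:
  age: 32 -> 39
  city: Toronto -> Dublin
  salary: 133000 -> 87000

3 field(s) changed

3 changes: age, city, salary


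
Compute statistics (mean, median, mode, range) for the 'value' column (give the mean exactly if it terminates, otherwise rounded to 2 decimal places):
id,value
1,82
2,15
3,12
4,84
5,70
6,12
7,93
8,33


Data: [82, 15, 12, 84, 70, 12, 93, 33]
Count: 8
Sum: 401
Mean: 401/8 = 50.125
Sorted: [12, 12, 15, 33, 70, 82, 84, 93]
Median: 51.5
Mode: 12 (2 times)
Range: 93 - 12 = 81
Min: 12, Max: 93

mean=50.125, median=51.5, mode=12, range=81


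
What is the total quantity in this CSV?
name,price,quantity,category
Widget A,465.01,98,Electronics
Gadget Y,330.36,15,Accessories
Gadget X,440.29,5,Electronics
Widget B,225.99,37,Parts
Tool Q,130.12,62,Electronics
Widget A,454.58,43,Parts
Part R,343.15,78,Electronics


Computing total quantity:
Values: [98, 15, 5, 37, 62, 43, 78]
Sum = 338

338


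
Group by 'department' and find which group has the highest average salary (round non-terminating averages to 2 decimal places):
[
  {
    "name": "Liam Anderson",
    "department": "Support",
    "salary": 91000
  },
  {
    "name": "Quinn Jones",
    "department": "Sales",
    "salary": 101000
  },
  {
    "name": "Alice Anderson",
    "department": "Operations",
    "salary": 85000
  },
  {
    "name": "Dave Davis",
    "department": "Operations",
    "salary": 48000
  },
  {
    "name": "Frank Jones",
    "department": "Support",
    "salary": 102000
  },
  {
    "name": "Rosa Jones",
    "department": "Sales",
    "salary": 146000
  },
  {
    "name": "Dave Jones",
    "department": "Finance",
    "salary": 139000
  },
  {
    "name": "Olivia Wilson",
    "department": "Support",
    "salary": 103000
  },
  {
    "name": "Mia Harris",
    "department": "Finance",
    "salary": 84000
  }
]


Group by: department

Groups:
  Finance: 2 people, avg salary = 223000/2 = $111500
  Operations: 2 people, avg salary = 133000/2 = $66500
  Sales: 2 people, avg salary = 247000/2 = $123500
  Support: 3 people, avg salary = 296000/3 ≈ $98666.67

Highest average salary: Sales ($123500)

Sales ($123500)


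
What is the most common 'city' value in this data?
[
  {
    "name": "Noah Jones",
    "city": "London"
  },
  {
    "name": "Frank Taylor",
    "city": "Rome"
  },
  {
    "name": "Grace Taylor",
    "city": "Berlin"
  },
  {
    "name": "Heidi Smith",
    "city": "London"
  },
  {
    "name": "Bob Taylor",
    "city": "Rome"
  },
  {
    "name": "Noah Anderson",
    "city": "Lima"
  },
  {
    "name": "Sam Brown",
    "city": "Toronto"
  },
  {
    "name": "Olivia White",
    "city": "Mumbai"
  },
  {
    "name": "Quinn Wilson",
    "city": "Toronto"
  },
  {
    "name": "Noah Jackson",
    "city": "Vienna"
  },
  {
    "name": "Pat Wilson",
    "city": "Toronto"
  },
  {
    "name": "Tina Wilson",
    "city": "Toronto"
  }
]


Counting 'city' values across 12 records:

  Toronto: 4 ####
  London: 2 ##
  Rome: 2 ##
  Berlin: 1 #
  Lima: 1 #
  Mumbai: 1 #
  Vienna: 1 #

Most common: Toronto (4 times)

Toronto (4 times)


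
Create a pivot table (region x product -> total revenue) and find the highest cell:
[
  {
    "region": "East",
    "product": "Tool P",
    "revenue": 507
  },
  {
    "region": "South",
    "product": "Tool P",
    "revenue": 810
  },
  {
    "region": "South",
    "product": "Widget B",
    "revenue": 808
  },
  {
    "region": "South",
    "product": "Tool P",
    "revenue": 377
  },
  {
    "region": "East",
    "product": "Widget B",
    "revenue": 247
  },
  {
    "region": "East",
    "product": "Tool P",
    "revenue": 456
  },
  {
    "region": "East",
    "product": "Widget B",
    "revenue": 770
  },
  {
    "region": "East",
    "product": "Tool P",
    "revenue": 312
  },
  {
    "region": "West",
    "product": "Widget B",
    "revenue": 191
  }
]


Pivot: region (rows) x product (columns) -> total revenue

     Tool P        Widget B    
East          1275          1017  
South         1187           808  
West             0           191  

Highest: East / Tool P = $1275

East / Tool P = $1275


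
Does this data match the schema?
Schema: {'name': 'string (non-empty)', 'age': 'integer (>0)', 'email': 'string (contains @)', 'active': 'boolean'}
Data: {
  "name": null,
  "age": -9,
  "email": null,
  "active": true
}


Validating each field against schema:
  name: FAIL (null is not a string)
  age: FAIL (-9 is not > 0)
  email: FAIL (null is not a string)
  active: OK (boolean)

Result: INVALID (3 errors: name, age, email)

INVALID (3 errors: name, age, email)


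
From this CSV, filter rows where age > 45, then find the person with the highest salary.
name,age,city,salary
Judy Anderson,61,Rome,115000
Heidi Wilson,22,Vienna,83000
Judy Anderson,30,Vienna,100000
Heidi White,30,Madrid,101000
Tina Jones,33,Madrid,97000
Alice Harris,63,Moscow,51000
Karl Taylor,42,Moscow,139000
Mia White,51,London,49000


Filter: age > 45
Sort by: salary (descending)

Filtered records (3):
  Judy Anderson, age 61, salary $115000
  Alice Harris, age 63, salary $51000
  Mia White, age 51, salary $49000

Highest salary: Judy Anderson ($115000)

Judy Anderson


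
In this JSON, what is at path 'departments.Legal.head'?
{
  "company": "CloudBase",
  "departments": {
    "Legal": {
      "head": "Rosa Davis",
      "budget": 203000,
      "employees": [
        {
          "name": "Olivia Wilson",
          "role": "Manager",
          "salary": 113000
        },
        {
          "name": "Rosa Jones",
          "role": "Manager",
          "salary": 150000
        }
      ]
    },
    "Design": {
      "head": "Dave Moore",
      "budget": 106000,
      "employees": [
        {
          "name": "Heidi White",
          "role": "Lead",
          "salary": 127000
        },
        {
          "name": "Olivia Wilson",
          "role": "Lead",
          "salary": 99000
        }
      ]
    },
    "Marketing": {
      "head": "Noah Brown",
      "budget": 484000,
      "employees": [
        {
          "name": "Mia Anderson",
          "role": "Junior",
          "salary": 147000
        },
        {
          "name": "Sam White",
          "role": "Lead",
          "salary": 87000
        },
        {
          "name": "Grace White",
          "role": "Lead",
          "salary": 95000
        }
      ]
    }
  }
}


Path: departments.Legal.head

Navigate:
  -> departments
  -> Legal
  -> head = 'Rosa Davis'

Rosa Davis


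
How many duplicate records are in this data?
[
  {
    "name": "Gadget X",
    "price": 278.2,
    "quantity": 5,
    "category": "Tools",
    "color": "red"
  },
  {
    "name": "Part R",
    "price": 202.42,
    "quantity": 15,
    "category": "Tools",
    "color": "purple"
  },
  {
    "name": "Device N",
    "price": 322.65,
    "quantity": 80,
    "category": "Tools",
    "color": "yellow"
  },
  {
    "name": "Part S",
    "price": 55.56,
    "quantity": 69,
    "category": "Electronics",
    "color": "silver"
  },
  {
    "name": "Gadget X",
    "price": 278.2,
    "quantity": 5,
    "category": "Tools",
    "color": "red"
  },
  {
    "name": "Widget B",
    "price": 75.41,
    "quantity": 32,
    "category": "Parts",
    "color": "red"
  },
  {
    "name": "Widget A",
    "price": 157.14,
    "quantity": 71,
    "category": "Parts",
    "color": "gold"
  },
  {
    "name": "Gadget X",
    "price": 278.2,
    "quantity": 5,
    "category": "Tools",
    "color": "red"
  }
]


Checking 8 records for duplicates:

  Row 1: Gadget X ($278.2, qty 5)
  Row 2: Part R ($202.42, qty 15)
  Row 3: Device N ($322.65, qty 80)
  Row 4: Part S ($55.56, qty 69)
  Row 5: Gadget X ($278.2, qty 5) <-- DUPLICATE
  Row 6: Widget B ($75.41, qty 32)
  Row 7: Widget A ($157.14, qty 71)
  Row 8: Gadget X ($278.2, qty 5) <-- DUPLICATE

Duplicates found: 2
Unique records: 6

2 duplicates, 6 unique


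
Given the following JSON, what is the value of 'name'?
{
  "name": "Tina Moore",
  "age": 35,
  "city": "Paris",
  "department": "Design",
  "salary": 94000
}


Looking up field 'name'
Value: Tina Moore

Tina Moore


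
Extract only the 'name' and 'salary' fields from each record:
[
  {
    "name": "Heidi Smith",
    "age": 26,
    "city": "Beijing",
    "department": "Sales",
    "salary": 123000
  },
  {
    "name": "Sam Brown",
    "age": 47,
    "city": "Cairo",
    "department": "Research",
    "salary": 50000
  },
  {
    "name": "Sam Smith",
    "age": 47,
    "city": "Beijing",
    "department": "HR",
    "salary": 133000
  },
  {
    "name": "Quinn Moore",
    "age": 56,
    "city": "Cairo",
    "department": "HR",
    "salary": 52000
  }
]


Original: 4 records with fields: name, age, city, department, salary
Keep: ['name', 'salary']
Drop: ['age', 'city', 'department']
Result: 4 records, 2 fields each

[
  {
    "name": "Heidi Smith",
    "salary": 123000
  },
  {
    "name": "Sam Brown",
    "salary": 50000
  },
  {
    "name": "Sam Smith",
    "salary": 133000
  },
  {
    "name": "Quinn Moore",
    "salary": 52000
  }
]


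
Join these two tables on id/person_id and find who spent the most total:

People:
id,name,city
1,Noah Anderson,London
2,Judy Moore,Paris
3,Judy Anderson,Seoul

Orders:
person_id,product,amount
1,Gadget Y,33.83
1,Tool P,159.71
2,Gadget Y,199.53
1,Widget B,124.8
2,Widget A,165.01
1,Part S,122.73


Join on: people.id = orders.person_id

Joined rows:
  Noah Anderson (London) bought Gadget Y for $33.83
  Noah Anderson (London) bought Tool P for $159.71
  Judy Moore (Paris) bought Gadget Y for $199.53
  Noah Anderson (London) bought Widget B for $124.8
  Judy Moore (Paris) bought Widget A for $165.01
  Noah Anderson (London) bought Part S for $122.73

Total per person:
  Noah Anderson: $441.07
  Judy Moore: $364.54

Top spender: Noah Anderson ($441.07)

Noah Anderson ($441.07)


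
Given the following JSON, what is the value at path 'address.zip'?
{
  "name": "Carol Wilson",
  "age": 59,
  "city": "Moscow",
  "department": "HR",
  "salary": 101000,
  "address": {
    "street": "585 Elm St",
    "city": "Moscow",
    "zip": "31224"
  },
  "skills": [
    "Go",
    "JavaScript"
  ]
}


Query: address.zip
Path: address -> zip
Value: 31224

31224


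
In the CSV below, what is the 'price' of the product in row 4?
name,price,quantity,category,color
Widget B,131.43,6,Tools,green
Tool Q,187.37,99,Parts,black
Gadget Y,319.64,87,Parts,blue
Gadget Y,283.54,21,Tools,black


Query: Row 4 ('Gadget Y'), column 'price'
Value: 283.54

283.54


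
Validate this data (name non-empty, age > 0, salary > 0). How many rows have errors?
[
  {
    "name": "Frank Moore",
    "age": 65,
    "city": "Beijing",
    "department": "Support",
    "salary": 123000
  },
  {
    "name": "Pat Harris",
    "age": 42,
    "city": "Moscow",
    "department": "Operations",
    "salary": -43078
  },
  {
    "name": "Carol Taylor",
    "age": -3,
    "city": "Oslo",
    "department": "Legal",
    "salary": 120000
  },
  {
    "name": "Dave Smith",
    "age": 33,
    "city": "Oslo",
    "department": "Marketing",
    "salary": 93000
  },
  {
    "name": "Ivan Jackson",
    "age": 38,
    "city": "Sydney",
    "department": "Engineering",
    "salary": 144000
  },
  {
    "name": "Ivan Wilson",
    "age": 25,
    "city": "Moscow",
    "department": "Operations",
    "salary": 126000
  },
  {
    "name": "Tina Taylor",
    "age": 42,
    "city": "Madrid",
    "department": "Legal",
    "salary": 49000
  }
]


Validating 7 records:
Rules: name non-empty, age > 0, salary > 0

  Row 1 (Frank Moore): OK
  Row 2 (Pat Harris): negative salary: -43078
  Row 3 (Carol Taylor): negative age: -3
  Row 4 (Dave Smith): OK
  Row 5 (Ivan Jackson): OK
  Row 6 (Ivan Wilson): OK
  Row 7 (Tina Taylor): OK

Total errors: 2

2 errors


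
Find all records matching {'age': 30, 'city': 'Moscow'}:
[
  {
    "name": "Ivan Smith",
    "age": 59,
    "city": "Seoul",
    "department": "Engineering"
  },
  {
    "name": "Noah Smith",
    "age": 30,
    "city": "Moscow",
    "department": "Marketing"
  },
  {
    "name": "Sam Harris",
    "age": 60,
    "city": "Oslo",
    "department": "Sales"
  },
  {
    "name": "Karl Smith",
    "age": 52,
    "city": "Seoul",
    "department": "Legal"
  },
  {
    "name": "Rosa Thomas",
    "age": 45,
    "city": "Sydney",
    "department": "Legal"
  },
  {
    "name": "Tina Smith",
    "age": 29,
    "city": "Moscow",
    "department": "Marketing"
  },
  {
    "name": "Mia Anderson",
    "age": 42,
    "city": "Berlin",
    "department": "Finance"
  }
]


Search criteria: {'age': 30, 'city': 'Moscow'}

Checking 7 records:
  Ivan Smith: {age: 59, city: Seoul}
  Noah Smith: {age: 30, city: Moscow} <-- MATCH
  Sam Harris: {age: 60, city: Oslo}
  Karl Smith: {age: 52, city: Seoul}
  Rosa Thomas: {age: 45, city: Sydney}
  Tina Smith: {age: 29, city: Moscow}
  Mia Anderson: {age: 42, city: Berlin}

Matches: ["Noah Smith"]

["Noah Smith"]


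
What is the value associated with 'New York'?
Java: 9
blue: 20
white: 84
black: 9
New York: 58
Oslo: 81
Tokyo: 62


Looking up key 'New York'
Value: 58

58


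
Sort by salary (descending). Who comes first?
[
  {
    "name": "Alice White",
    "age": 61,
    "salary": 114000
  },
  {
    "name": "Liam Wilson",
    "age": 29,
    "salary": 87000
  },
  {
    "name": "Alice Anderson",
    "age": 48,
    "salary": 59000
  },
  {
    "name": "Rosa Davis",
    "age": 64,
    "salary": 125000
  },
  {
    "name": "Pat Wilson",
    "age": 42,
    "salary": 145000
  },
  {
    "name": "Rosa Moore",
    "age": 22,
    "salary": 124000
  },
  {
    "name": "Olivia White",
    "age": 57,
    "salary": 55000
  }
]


Sort by: salary (descending)

Sorted order:
  1. Pat Wilson (salary = 145000)
  2. Rosa Davis (salary = 125000)
  3. Rosa Moore (salary = 124000)
  4. Alice White (salary = 114000)
  5. Liam Wilson (salary = 87000)
  6. Alice Anderson (salary = 59000)
  7. Olivia White (salary = 55000)

First: Pat Wilson

Pat Wilson


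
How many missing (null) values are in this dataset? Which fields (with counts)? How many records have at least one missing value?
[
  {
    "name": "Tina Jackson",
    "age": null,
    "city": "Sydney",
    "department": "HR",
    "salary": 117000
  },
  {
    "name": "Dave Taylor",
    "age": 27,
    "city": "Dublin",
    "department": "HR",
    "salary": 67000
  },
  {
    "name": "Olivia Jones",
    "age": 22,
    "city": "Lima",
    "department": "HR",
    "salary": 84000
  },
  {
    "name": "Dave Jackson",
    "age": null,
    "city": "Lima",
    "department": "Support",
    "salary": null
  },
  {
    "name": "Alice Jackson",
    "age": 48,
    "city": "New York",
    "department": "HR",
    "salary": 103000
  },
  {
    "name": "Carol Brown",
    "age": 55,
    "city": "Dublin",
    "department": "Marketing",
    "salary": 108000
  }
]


Checking for missing (null) values in 6 records:

  Tina Jackson: age
  Dave Taylor: complete
  Olivia Jones: complete
  Dave Jackson: age, salary
  Alice Jackson: complete
  Carol Brown: complete

Per field:
  name: 0 missing
  age: 2 missing
  city: 0 missing
  department: 0 missing
  salary: 1 missing

Total missing values: 3
Records with any missing: 2

3 missing values (age: 2, salary: 1); 2 incomplete records


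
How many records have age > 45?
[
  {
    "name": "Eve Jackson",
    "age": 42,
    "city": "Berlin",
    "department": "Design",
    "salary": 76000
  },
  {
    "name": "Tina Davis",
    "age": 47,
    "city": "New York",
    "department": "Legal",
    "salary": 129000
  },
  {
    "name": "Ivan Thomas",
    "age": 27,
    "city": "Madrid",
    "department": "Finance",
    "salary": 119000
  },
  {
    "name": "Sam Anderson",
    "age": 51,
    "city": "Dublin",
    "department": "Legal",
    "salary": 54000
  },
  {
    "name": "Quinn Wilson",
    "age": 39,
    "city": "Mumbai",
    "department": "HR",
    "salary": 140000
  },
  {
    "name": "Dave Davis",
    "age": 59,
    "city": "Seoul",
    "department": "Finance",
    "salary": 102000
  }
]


Data: 6 records
Condition: age > 45

Checking each record:
  Eve Jackson: 42
  Tina Davis: 47 MATCH
  Ivan Thomas: 27
  Sam Anderson: 51 MATCH
  Quinn Wilson: 39
  Dave Davis: 59 MATCH

Count: 3

3


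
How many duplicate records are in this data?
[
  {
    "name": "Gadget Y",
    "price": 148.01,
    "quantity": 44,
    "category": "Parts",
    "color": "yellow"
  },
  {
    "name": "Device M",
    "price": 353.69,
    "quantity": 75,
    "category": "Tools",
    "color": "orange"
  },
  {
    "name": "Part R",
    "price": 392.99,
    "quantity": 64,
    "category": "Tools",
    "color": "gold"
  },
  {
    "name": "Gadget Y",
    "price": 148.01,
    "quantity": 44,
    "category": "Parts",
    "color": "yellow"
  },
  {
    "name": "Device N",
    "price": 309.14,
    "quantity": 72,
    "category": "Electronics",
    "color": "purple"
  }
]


Checking 5 records for duplicates:

  Row 1: Gadget Y ($148.01, qty 44)
  Row 2: Device M ($353.69, qty 75)
  Row 3: Part R ($392.99, qty 64)
  Row 4: Gadget Y ($148.01, qty 44) <-- DUPLICATE
  Row 5: Device N ($309.14, qty 72)

Duplicates found: 1
Unique records: 4

1 duplicates, 4 unique


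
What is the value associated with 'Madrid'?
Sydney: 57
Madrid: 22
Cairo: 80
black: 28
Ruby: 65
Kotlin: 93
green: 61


Looking up key 'Madrid'
Value: 22

22


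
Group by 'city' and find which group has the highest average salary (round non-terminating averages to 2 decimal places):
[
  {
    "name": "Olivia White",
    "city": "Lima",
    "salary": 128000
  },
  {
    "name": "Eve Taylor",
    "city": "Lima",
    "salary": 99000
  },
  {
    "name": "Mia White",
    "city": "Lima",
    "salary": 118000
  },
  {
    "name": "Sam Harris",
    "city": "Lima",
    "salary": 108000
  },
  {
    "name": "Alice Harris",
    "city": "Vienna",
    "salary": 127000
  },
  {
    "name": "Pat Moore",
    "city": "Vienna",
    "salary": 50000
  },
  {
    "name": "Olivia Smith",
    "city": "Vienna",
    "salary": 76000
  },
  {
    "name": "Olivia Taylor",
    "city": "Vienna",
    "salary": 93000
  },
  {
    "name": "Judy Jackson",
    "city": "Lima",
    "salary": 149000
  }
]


Group by: city

Groups:
  Lima: 5 people, avg salary = 602000/5 = $120400
  Vienna: 4 people, avg salary = 346000/4 = $86500

Highest average salary: Lima ($120400)

Lima ($120400)
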